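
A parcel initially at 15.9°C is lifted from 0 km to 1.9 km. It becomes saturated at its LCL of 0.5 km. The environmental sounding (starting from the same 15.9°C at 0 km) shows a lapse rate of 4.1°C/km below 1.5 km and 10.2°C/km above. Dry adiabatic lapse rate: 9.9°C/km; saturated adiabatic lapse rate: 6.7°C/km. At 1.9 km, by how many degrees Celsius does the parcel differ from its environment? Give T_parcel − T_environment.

-4.1°C (parcel cooler than environment)

Parcel:
  0 → 500 m (dry, 9.9°C/km): ΔT = -9.9 × 0.5 = -4.95°C → T = 10.95°C
  500 → 1900 m (saturated, 6.7°C/km): ΔT = -6.7 × 1.4 = -9.38°C → T = 1.57°C
Environment:
  0 → 1500 m (environment, lower layer, 4.1°C/km): ΔT = -4.1 × 1.5 = -6.15°C → T = 9.75°C
  1500 → 1900 m (environment, upper layer, 10.2°C/km): ΔT = -10.2 × 0.4 = -4.08°C → T = 5.67°C
T_parcel − T_env = 1.57 − 5.67 = -4.1°C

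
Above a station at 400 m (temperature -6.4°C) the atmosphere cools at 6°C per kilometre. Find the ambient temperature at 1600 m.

-13.6°C

400 → 1600 m (environmental, 6°C/km): ΔT = -6 × 1.2 = -7.2°C → T = -13.6°C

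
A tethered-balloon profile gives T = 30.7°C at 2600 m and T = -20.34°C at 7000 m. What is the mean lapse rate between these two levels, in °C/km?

11.6°C/km

Γ = −ΔT/Δz = (30.7 − (-20.34)) / (7000 − 2600) m
  = 51.04°C / 4.4 km = 11.6°C/km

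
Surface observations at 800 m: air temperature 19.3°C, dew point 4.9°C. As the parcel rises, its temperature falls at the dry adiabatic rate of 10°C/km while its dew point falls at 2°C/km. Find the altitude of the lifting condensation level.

T and T_d converge at 10 − 2 = 8°C per km
Height above start = (19.3 − 4.9) / 8 = 1.8 km
LCL altitude = 800 m + 1800 m = 2600 m

2600 m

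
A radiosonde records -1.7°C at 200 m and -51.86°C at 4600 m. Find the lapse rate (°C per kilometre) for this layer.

11.4°C/km

Γ = −ΔT/Δz = (-1.7 − (-51.86)) / (4600 − 200) m
  = 50.16°C / 4.4 km = 11.4°C/km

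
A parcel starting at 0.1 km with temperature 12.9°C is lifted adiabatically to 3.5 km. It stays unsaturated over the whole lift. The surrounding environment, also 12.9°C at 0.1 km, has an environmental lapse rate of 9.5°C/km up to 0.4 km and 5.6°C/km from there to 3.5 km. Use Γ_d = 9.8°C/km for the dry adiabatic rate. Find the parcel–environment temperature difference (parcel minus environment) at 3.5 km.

-13.11°C (parcel cooler than environment)

Parcel:
  100 → 3500 m (dry, 9.8°C/km): ΔT = -9.8 × 3.4 = -33.32°C → T = -20.42°C
Environment:
  100 → 400 m (environment, lower layer, 9.5°C/km): ΔT = -9.5 × 0.3 = -2.85°C → T = 10.05°C
  400 → 3500 m (environment, upper layer, 5.6°C/km): ΔT = -5.6 × 3.1 = -17.36°C → T = -7.31°C
T_parcel − T_env = -20.42 − (-7.31) = -13.11°C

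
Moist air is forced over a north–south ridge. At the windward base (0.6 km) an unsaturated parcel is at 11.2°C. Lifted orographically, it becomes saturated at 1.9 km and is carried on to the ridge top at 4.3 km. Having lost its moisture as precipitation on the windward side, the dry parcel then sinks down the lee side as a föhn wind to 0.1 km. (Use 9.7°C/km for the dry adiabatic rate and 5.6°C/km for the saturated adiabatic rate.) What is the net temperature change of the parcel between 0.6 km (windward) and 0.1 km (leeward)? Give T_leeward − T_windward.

Dry to 1900 m: -9.7 × 1.3 km = -12.61°C, so T = -1.41°C.
Saturated to 4300 m: -5.6 × 2.4 km = -13.44°C, so T = -14.85°C.
Dry descent to 100 m: +9.7 × 4.2 km = +40.74°C, so T = 25.89°C.
Net change vs windward start: 25.89 − 11.2 = +14.69°C

+14.69°C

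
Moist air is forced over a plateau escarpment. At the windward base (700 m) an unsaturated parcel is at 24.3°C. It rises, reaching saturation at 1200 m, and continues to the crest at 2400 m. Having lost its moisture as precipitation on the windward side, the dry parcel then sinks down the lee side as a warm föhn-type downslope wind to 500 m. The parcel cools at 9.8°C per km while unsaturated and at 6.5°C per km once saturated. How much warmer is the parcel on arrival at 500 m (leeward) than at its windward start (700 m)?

+5.92°C

From 700 m to 1200 m (dry): cools by 9.8 × 0.5 = 4.9°C, giving 19.4°C.
From 1200 m to 2400 m (saturated): cools by 6.5 × 1.2 = 7.8°C, giving 11.6°C.
From 2400 m to 500 m (dry descent): warms by 9.8 × 1.9 = 18.62°C, giving 30.22°C.
Net change vs windward start: 30.22 − 24.3 = +5.92°C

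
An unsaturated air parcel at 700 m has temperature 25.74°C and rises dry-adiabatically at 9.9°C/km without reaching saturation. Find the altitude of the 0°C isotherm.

Height above start = (25.74 − 0) / 9.9 = 2.6 km
Altitude = 700 m + 2600 m = 3300 m

3300 m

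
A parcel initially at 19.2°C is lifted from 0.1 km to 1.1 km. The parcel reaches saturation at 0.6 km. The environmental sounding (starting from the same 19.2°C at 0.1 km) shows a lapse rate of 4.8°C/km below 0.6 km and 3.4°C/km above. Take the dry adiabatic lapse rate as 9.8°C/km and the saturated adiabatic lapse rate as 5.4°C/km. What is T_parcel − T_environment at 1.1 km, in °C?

-3.5°C (parcel cooler than environment)

Parcel:
  100 → 600 m (dry, 9.8°C/km): ΔT = -9.8 × 0.5 = -4.9°C → T = 14.3°C
  600 → 1100 m (saturated, 5.4°C/km): ΔT = -5.4 × 0.5 = -2.7°C → T = 11.6°C
Environment:
  100 → 600 m (environment, lower layer, 4.8°C/km): ΔT = -4.8 × 0.5 = -2.4°C → T = 16.8°C
  600 → 1100 m (environment, upper layer, 3.4°C/km): ΔT = -3.4 × 0.5 = -1.7°C → T = 15.1°C
T_parcel − T_env = 11.6 − 15.1 = -3.5°C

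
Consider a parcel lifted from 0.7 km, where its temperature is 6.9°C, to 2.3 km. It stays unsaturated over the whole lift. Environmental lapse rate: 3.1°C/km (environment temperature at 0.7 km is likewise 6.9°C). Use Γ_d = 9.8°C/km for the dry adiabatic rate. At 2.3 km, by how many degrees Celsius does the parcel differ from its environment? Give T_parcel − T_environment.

Parcel:
  700–2300 m, dry: Δz = 1.6 km ⇒ ΔT = -15.68°C; T = -8.78°C
Environment:
  700–2300 m, environment: Δz = 1.6 km ⇒ ΔT = -4.96°C; T = 1.94°C
T_parcel − T_env = -8.78 − 1.94 = -10.72°C

-10.72°C (parcel cooler than environment)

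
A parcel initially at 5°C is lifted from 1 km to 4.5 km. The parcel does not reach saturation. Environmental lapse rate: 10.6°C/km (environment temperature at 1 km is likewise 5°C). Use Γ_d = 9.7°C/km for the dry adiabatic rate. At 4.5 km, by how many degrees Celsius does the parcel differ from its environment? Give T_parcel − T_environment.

+3.15°C (parcel warmer than environment)

Parcel:
  1000 → 4500 m (dry, 9.7°C/km): ΔT = -9.7 × 3.5 = -33.95°C → T = -28.95°C
Environment:
  1000 → 4500 m (environment, 10.6°C/km): ΔT = -10.6 × 3.5 = -37.1°C → T = -32.1°C
T_parcel − T_env = -28.95 − (-32.1) = +3.15°C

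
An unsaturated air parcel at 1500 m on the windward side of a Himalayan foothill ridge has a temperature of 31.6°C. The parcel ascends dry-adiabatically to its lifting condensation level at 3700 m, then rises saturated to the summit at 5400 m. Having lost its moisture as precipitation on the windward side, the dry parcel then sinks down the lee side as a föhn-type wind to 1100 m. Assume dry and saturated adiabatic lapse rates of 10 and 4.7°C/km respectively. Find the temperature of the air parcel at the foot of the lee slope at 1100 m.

From 1500 m to 3700 m (dry): cools by 10 × 2.2 = 22°C, giving 9.6°C.
From 3700 m to 5400 m (saturated): cools by 4.7 × 1.7 = 7.99°C, giving 1.61°C.
From 5400 m to 1100 m (dry descent): warms by 10 × 4.3 = 43°C, giving 44.61°C.

44.61°C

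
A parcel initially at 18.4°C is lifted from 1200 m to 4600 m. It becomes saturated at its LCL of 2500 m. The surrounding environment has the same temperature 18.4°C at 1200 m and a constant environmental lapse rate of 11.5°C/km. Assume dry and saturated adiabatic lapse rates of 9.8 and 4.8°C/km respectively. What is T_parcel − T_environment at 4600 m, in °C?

Parcel:
  1200–2500 m, dry: Δz = 1.3 km ⇒ ΔT = -12.74°C; T = 5.66°C
  2500–4600 m, saturated: Δz = 2.1 km ⇒ ΔT = -10.08°C; T = -4.42°C
Environment:
  1200–4600 m, environment: Δz = 3.4 km ⇒ ΔT = -39.1°C; T = -20.7°C
T_parcel − T_env = -4.42 − (-20.7) = +16.28°C

+16.28°C (parcel warmer than environment)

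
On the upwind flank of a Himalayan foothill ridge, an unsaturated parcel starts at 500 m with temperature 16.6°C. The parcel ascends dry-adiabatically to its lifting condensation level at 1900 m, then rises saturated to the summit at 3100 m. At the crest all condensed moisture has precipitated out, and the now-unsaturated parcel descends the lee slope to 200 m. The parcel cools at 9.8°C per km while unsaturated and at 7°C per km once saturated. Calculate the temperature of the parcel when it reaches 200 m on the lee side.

500 → 1900 m (dry, 9.8°C/km): ΔT = -9.8 × 1.4 = -13.72°C → T = 2.88°C
1900 → 3100 m (saturated, 7°C/km): ΔT = -7 × 1.2 = -8.4°C → T = -5.52°C
3100 → 200 m (dry descent, 9.8°C/km): ΔT = +9.8 × 2.9 = +28.42°C → T = 22.9°C

22.9°C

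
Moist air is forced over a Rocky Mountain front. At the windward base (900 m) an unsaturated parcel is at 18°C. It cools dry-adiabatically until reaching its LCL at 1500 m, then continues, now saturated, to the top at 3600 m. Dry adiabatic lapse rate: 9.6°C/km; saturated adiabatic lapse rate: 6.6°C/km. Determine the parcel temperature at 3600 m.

From 900 m to 1500 m (dry): cools by 9.6 × 0.6 = 5.76°C, giving 12.24°C.
From 1500 m to 3600 m (saturated): cools by 6.6 × 2.1 = 13.86°C, giving -1.62°C.

-1.62°C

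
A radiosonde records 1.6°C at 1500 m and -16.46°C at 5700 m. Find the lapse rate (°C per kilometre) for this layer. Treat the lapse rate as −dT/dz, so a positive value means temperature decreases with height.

4.3°C/km

Γ = −ΔT/Δz = (1.6 − (-16.46)) / (5700 − 1500) m
  = 18.06°C / 4.2 km = 4.3°C/km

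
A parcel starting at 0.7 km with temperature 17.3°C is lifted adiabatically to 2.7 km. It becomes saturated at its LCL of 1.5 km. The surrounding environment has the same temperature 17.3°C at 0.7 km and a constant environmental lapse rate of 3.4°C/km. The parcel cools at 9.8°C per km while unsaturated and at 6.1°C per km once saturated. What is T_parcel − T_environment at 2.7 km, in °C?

-8.36°C (parcel cooler than environment)

Parcel:
  From 700 m to 1500 m (dry): cools by 9.8 × 0.8 = 7.84°C, giving 9.46°C.
  From 1500 m to 2700 m (saturated): cools by 6.1 × 1.2 = 7.32°C, giving 2.14°C.
Environment:
  From 700 m to 2700 m (environment): cools by 3.4 × 2 = 6.8°C, giving 10.5°C.
T_parcel − T_env = 2.14 − 10.5 = -8.36°C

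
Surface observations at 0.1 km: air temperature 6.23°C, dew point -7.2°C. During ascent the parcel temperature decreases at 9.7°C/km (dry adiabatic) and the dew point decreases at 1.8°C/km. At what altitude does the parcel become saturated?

1.8 km

T and T_d converge at 9.7 − 1.8 = 7.9°C per km
Height above start = (6.23 − (-7.2)) / 7.9 = 1.7 km
LCL altitude = 100 m + 1700 m = 1800 m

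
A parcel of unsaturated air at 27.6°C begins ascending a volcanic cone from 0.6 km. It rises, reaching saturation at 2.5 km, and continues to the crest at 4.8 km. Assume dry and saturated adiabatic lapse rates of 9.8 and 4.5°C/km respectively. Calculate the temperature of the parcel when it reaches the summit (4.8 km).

-1.37°C

600 → 2500 m (dry, 9.8°C/km): ΔT = -9.8 × 1.9 = -18.62°C → T = 8.98°C
2500 → 4800 m (saturated, 4.5°C/km): ΔT = -4.5 × 2.3 = -10.35°C → T = -1.37°C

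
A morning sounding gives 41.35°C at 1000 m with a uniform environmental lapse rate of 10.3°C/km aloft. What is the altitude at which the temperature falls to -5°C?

Height above start = (41.35 − (-5)) / 10.3 = 4.5 km
Altitude = 1000 m + 4500 m = 5500 m

5500 m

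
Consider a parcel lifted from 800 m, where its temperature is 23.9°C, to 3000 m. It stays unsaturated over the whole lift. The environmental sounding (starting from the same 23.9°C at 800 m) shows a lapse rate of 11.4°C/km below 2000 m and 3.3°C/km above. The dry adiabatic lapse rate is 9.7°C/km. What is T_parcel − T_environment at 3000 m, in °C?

Parcel:
  Dry to 3000 m: -9.7 × 2.2 km = -21.34°C, so T = 2.56°C.
Environment:
  Environment, lower layer to 2000 m: -11.4 × 1.2 km = -13.68°C, so T = 10.22°C.
  Environment, upper layer to 3000 m: -3.3 × 1 km = -3.3°C, so T = 6.92°C.
T_parcel − T_env = 2.56 − 6.92 = -4.36°C

-4.36°C (parcel cooler than environment)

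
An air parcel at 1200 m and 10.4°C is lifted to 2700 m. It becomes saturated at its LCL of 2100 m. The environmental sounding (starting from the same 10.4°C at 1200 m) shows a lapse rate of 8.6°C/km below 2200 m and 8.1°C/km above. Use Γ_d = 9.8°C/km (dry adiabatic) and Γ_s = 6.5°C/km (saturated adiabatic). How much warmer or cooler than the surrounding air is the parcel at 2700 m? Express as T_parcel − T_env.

Parcel:
  Dry to 2100 m: -9.8 × 0.9 km = -8.82°C, so T = 1.58°C.
  Saturated to 2700 m: -6.5 × 0.6 km = -3.9°C, so T = -2.32°C.
Environment:
  Environment, lower layer to 2200 m: -8.6 × 1 km = -8.6°C, so T = 1.8°C.
  Environment, upper layer to 2700 m: -8.1 × 0.5 km = -4.05°C, so T = -2.25°C.
T_parcel − T_env = -2.32 − (-2.25) = -0.07°C

-0.07°C (parcel cooler than environment)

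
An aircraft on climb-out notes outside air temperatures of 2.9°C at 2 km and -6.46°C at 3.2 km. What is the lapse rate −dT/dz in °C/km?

7.8°C/km

Γ = −ΔT/Δz = (2.9 − (-6.46)) / (3200 − 2000) m
  = 9.36°C / 1.2 km = 7.8°C/km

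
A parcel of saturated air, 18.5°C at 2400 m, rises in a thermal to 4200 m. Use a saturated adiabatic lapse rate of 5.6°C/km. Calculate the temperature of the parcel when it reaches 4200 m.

8.42°C

Saturated adiabatic to 4200 m: -5.6 × 1.8 km = -10.08°C, so T = 8.42°C.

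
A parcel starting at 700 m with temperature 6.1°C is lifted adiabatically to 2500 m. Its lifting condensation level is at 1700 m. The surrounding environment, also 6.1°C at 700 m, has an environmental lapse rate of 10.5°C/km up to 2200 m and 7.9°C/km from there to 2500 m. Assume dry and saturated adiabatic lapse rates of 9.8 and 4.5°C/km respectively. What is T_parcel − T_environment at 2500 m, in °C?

+4.72°C (parcel warmer than environment)

Parcel:
  700–1700 m, dry: Δz = 1 km ⇒ ΔT = -9.8°C; T = -3.7°C
  1700–2500 m, saturated: Δz = 0.8 km ⇒ ΔT = -3.6°C; T = -7.3°C
Environment:
  700–2200 m, environment, lower layer: Δz = 1.5 km ⇒ ΔT = -15.75°C; T = -9.65°C
  2200–2500 m, environment, upper layer: Δz = 0.3 km ⇒ ΔT = -2.37°C; T = -12.02°C
T_parcel − T_env = -7.3 − (-12.02) = +4.72°C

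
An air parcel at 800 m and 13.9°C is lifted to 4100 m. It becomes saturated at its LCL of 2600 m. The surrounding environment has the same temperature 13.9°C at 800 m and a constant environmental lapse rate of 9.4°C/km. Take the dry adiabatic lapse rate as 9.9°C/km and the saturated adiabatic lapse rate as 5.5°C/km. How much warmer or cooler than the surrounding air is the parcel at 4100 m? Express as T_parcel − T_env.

+4.95°C (parcel warmer than environment)

Parcel:
  800–2600 m, dry: Δz = 1.8 km ⇒ ΔT = -17.82°C; T = -3.92°C
  2600–4100 m, saturated: Δz = 1.5 km ⇒ ΔT = -8.25°C; T = -12.17°C
Environment:
  800–4100 m, environment: Δz = 3.3 km ⇒ ΔT = -31.02°C; T = -17.12°C
T_parcel − T_env = -12.17 − (-17.12) = +4.95°C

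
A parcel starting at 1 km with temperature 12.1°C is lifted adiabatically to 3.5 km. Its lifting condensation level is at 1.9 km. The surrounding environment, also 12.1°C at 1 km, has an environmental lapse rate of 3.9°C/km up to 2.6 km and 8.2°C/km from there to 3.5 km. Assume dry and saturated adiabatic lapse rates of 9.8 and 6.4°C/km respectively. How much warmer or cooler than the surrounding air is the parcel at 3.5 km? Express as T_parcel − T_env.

Parcel:
  1000–1900 m, dry: Δz = 0.9 km ⇒ ΔT = -8.82°C; T = 3.28°C
  1900–3500 m, saturated: Δz = 1.6 km ⇒ ΔT = -10.24°C; T = -6.96°C
Environment:
  1000–2600 m, environment, lower layer: Δz = 1.6 km ⇒ ΔT = -6.24°C; T = 5.86°C
  2600–3500 m, environment, upper layer: Δz = 0.9 km ⇒ ΔT = -7.38°C; T = -1.52°C
T_parcel − T_env = -6.96 − (-1.52) = -5.44°C

-5.44°C (parcel cooler than environment)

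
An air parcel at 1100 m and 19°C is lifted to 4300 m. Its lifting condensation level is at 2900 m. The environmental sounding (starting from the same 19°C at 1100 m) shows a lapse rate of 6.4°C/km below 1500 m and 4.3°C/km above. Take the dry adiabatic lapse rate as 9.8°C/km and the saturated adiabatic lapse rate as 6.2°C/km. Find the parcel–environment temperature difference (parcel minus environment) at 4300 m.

-11.72°C (parcel cooler than environment)

Parcel:
  Dry to 2900 m: -9.8 × 1.8 km = -17.64°C, so T = 1.36°C.
  Saturated to 4300 m: -6.2 × 1.4 km = -8.68°C, so T = -7.32°C.
Environment:
  Environment, lower layer to 1500 m: -6.4 × 0.4 km = -2.56°C, so T = 16.44°C.
  Environment, upper layer to 4300 m: -4.3 × 2.8 km = -12.04°C, so T = 4.4°C.
T_parcel − T_env = -7.32 − 4.4 = -11.72°C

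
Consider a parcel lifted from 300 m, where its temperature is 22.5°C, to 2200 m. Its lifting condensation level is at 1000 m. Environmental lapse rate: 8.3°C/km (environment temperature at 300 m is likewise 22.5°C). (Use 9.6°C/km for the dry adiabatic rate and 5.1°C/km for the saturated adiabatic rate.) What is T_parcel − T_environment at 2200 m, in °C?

Parcel:
  From 300 m to 1000 m (dry): cools by 9.6 × 0.7 = 6.72°C, giving 15.78°C.
  From 1000 m to 2200 m (saturated): cools by 5.1 × 1.2 = 6.12°C, giving 9.66°C.
Environment:
  From 300 m to 2200 m (environment): cools by 8.3 × 1.9 = 15.77°C, giving 6.73°C.
T_parcel − T_env = 9.66 − 6.73 = +2.93°C

+2.93°C (parcel warmer than environment)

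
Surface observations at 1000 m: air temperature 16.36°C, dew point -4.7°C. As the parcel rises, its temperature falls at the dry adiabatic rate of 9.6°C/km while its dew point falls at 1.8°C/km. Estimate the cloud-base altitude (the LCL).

3700 m

T and T_d converge at 9.6 − 1.8 = 7.8°C per km
Height above start = (16.36 − (-4.7)) / 7.8 = 2.7 km
LCL altitude = 1000 m + 2700 m = 3700 m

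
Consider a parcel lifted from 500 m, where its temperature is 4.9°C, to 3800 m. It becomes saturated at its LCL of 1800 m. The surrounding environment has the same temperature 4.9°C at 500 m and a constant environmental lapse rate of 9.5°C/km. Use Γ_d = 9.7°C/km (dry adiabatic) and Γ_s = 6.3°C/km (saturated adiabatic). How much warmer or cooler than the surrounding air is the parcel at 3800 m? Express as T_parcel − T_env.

Parcel:
  500–1800 m, dry: Δz = 1.3 km ⇒ ΔT = -12.61°C; T = -7.71°C
  1800–3800 m, saturated: Δz = 2 km ⇒ ΔT = -12.6°C; T = -20.31°C
Environment:
  500–3800 m, environment: Δz = 3.3 km ⇒ ΔT = -31.35°C; T = -26.45°C
T_parcel − T_env = -20.31 − (-26.45) = +6.14°C

+6.14°C (parcel warmer than environment)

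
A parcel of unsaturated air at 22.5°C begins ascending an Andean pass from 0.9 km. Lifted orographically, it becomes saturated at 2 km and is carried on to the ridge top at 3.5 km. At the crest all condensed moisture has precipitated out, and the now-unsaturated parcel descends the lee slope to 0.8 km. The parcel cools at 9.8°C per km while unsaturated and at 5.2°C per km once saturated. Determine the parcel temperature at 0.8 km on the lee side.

30.38°C

From 900 m to 2000 m (dry): cools by 9.8 × 1.1 = 10.78°C, giving 11.72°C.
From 2000 m to 3500 m (saturated): cools by 5.2 × 1.5 = 7.8°C, giving 3.92°C.
From 3500 m to 800 m (dry descent): warms by 9.8 × 2.7 = 26.46°C, giving 30.38°C.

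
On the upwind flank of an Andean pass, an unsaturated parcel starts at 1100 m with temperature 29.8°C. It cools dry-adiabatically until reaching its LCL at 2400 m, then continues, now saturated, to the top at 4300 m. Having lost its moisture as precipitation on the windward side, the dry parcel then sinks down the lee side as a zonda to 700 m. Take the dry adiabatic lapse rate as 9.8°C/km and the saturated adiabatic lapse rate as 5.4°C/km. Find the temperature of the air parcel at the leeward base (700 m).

1100–2400 m, dry: Δz = 1.3 km ⇒ ΔT = -12.74°C; T = 17.06°C
2400–4300 m, saturated: Δz = 1.9 km ⇒ ΔT = -10.26°C; T = 6.8°C
4300–700 m, dry descent: Δz = 3.6 km ⇒ ΔT = +35.28°C; T = 42.08°C

42.08°C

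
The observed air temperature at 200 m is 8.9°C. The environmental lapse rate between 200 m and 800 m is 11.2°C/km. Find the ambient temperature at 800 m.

2.18°C

Environmental to 800 m: -11.2 × 0.6 km = -6.72°C, so T = 2.18°C.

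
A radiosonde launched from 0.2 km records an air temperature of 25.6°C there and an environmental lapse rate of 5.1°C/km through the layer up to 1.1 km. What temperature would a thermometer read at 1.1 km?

21.01°C

200–1100 m, environmental: Δz = 0.9 km ⇒ ΔT = -4.59°C; T = 21.01°C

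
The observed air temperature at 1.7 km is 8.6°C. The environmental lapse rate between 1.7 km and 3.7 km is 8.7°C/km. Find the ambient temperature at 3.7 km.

1700 → 3700 m (environmental, 8.7°C/km): ΔT = -8.7 × 2 = -17.4°C → T = -8.8°C

-8.8°C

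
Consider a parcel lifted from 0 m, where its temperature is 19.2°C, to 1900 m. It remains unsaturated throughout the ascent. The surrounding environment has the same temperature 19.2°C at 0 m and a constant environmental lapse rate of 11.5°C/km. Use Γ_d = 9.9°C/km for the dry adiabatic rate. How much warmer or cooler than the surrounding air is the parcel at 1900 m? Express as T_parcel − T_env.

+3.04°C (parcel warmer than environment)

Parcel:
  Dry to 1900 m: -9.9 × 1.9 km = -18.81°C, so T = 0.39°C.
Environment:
  Environment to 1900 m: -11.5 × 1.9 km = -21.85°C, so T = -2.65°C.
T_parcel − T_env = 0.39 − (-2.65) = +3.04°C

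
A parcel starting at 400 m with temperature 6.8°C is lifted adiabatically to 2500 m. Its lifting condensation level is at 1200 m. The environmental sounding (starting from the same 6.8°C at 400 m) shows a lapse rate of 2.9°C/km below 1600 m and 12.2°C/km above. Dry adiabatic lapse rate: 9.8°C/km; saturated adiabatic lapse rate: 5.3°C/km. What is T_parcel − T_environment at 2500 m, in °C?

-0.27°C (parcel cooler than environment)

Parcel:
  Dry to 1200 m: -9.8 × 0.8 km = -7.84°C, so T = -1.04°C.
  Saturated to 2500 m: -5.3 × 1.3 km = -6.89°C, so T = -7.93°C.
Environment:
  Environment, lower layer to 1600 m: -2.9 × 1.2 km = -3.48°C, so T = 3.32°C.
  Environment, upper layer to 2500 m: -12.2 × 0.9 km = -10.98°C, so T = -7.66°C.
T_parcel − T_env = -7.93 − (-7.66) = -0.27°C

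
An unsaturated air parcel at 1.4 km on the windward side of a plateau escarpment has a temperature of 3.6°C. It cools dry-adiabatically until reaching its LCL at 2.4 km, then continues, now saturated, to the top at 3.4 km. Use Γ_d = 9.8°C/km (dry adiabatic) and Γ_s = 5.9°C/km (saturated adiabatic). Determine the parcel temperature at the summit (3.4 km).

1400–2400 m, dry: Δz = 1 km ⇒ ΔT = -9.8°C; T = -6.2°C
2400–3400 m, saturated: Δz = 1 km ⇒ ΔT = -5.9°C; T = -12.1°C

-12.1°C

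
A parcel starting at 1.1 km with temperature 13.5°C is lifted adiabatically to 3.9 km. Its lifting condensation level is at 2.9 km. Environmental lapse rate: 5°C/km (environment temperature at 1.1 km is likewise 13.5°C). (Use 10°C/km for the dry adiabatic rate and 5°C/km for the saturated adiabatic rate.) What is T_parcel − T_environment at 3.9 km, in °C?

-9°C (parcel cooler than environment)

Parcel:
  Dry to 2900 m: -10 × 1.8 km = -18°C, so T = -4.5°C.
  Saturated to 3900 m: -5 × 1 km = -5°C, so T = -9.5°C.
Environment:
  Environment to 3900 m: -5 × 2.8 km = -14°C, so T = -0.5°C.
T_parcel − T_env = -9.5 − (-0.5) = -9°C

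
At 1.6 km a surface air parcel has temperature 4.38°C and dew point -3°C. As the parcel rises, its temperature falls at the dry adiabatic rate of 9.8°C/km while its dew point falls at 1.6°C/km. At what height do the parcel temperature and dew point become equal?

2.5 km

T and T_d converge at 9.8 − 1.6 = 8.2°C per km
Height above start = (4.38 − (-3)) / 8.2 = 0.9 km
LCL altitude = 1600 m + 900 m = 2500 m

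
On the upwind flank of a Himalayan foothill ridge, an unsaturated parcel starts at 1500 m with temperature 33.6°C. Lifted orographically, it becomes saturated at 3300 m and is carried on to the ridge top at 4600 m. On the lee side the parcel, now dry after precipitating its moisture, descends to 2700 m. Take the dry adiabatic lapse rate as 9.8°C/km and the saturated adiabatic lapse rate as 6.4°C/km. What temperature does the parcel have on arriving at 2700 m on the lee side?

26.26°C

1500 → 3300 m (dry, 9.8°C/km): ΔT = -9.8 × 1.8 = -17.64°C → T = 15.96°C
3300 → 4600 m (saturated, 6.4°C/km): ΔT = -6.4 × 1.3 = -8.32°C → T = 7.64°C
4600 → 2700 m (dry descent, 9.8°C/km): ΔT = +9.8 × 1.9 = +18.62°C → T = 26.26°C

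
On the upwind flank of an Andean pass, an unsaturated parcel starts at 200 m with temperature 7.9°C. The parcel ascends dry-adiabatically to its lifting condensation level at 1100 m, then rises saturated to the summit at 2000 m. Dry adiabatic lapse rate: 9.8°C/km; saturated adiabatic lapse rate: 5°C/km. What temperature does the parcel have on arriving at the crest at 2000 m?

200–1100 m, dry: Δz = 0.9 km ⇒ ΔT = -8.82°C; T = -0.92°C
1100–2000 m, saturated: Δz = 0.9 km ⇒ ΔT = -4.5°C; T = -5.42°C

-5.42°C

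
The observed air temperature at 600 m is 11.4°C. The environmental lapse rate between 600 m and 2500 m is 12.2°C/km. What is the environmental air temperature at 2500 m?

From 600 m to 2500 m (environmental): cools by 12.2 × 1.9 = 23.18°C, giving -11.78°C.

-11.78°C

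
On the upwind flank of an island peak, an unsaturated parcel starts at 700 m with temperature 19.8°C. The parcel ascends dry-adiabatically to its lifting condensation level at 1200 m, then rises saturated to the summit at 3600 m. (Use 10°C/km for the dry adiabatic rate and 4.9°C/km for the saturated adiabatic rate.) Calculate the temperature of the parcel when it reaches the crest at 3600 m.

3.04°C

From 700 m to 1200 m (dry): cools by 10 × 0.5 = 5°C, giving 14.8°C.
From 1200 m to 3600 m (saturated): cools by 4.9 × 2.4 = 11.76°C, giving 3.04°C.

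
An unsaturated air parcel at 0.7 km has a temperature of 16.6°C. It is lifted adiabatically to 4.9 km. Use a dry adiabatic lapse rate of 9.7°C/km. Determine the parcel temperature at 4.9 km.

Dry adiabatic to 4900 m: -9.7 × 4.2 km = -40.74°C, so T = -24.14°C.

-24.14°C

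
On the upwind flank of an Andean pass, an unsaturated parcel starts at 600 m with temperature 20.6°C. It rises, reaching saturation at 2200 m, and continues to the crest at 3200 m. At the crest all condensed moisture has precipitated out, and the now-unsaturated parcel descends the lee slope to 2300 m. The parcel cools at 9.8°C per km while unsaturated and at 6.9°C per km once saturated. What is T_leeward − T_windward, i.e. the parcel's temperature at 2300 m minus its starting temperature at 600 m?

-13.76°C

600–2200 m, dry: Δz = 1.6 km ⇒ ΔT = -15.68°C; T = 4.92°C
2200–3200 m, saturated: Δz = 1 km ⇒ ΔT = -6.9°C; T = -1.98°C
3200–2300 m, dry descent: Δz = 0.9 km ⇒ ΔT = +8.82°C; T = 6.84°C
Net change vs windward start: 6.84 − 20.6 = -13.76°C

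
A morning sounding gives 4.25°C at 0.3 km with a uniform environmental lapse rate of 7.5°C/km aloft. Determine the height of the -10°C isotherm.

2.2 km

Height above start = (4.25 − (-10)) / 7.5 = 1.9 km
Altitude = 300 m + 1900 m = 2200 m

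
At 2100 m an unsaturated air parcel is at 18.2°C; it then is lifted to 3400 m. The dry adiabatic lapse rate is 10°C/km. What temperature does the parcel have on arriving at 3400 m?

2100 → 3400 m (dry adiabatic, 10°C/km): ΔT = -10 × 1.3 = -13°C → T = 5.2°C

5.2°C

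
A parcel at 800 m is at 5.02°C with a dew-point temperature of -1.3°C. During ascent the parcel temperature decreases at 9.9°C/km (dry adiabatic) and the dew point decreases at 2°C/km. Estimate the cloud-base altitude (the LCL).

1600 m

T and T_d converge at 9.9 − 2 = 7.9°C per km
Height above start = (5.02 − (-1.3)) / 7.9 = 0.8 km
LCL altitude = 800 m + 800 m = 1600 m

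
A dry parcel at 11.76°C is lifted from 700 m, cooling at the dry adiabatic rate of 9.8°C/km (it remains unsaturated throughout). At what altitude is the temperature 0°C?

Height above start = (11.76 − 0) / 9.8 = 1.2 km
Altitude = 700 m + 1200 m = 1900 m

1900 m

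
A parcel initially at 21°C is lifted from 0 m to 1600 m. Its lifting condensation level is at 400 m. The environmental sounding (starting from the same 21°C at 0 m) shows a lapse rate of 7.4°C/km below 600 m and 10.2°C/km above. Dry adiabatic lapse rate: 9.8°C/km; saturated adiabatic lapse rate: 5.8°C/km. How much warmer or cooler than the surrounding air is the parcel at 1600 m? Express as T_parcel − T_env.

Parcel:
  0–400 m, dry: Δz = 0.4 km ⇒ ΔT = -3.92°C; T = 17.08°C
  400–1600 m, saturated: Δz = 1.2 km ⇒ ΔT = -6.96°C; T = 10.12°C
Environment:
  0–600 m, environment, lower layer: Δz = 0.6 km ⇒ ΔT = -4.44°C; T = 16.56°C
  600–1600 m, environment, upper layer: Δz = 1 km ⇒ ΔT = -10.2°C; T = 6.36°C
T_parcel − T_env = 10.12 − 6.36 = +3.76°C

+3.76°C (parcel warmer than environment)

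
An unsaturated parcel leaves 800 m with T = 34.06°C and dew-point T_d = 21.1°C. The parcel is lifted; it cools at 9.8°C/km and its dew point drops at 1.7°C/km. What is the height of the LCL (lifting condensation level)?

2400 m

T and T_d converge at 9.8 − 1.7 = 8.1°C per km
Height above start = (34.06 − 21.1) / 8.1 = 1.6 km
LCL altitude = 800 m + 1600 m = 2400 m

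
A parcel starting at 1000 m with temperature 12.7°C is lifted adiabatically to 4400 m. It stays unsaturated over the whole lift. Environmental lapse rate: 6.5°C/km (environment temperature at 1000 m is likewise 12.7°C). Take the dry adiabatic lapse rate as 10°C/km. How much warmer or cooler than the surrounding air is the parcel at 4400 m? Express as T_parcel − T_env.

-11.9°C (parcel cooler than environment)

Parcel:
  1000 → 4400 m (dry, 10°C/km): ΔT = -10 × 3.4 = -34°C → T = -21.3°C
Environment:
  1000 → 4400 m (environment, 6.5°C/km): ΔT = -6.5 × 3.4 = -22.1°C → T = -9.4°C
T_parcel − T_env = -21.3 − (-9.4) = -11.9°C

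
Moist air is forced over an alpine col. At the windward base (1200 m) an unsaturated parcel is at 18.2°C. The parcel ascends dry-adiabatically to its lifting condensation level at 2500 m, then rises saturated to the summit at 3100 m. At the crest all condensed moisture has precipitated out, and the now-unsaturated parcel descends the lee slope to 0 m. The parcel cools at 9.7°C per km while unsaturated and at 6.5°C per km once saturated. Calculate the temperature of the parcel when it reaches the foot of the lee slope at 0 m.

Dry to 2500 m: -9.7 × 1.3 km = -12.61°C, so T = 5.59°C.
Saturated to 3100 m: -6.5 × 0.6 km = -3.9°C, so T = 1.69°C.
Dry descent to 0 m: +9.7 × 3.1 km = +30.07°C, so T = 31.76°C.

31.76°C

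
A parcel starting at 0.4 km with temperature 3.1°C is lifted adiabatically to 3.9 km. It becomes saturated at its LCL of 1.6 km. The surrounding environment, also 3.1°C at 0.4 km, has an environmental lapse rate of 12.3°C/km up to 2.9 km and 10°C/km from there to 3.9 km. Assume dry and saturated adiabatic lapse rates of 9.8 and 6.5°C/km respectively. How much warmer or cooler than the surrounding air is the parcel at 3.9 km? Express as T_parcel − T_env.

Parcel:
  From 400 m to 1600 m (dry): cools by 9.8 × 1.2 = 11.76°C, giving -8.66°C.
  From 1600 m to 3900 m (saturated): cools by 6.5 × 2.3 = 14.95°C, giving -23.61°C.
Environment:
  From 400 m to 2900 m (environment, lower layer): cools by 12.3 × 2.5 = 30.75°C, giving -27.65°C.
  From 2900 m to 3900 m (environment, upper layer): cools by 10 × 1 = 10°C, giving -37.65°C.
T_parcel − T_env = -23.61 − (-37.65) = +14.04°C

+14.04°C (parcel warmer than environment)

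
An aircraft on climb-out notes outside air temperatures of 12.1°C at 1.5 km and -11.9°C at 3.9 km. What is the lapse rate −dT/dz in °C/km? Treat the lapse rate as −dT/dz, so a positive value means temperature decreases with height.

Γ = −ΔT/Δz = (12.1 − (-11.9)) / (3900 − 1500) m
  = 24°C / 2.4 km = 10°C/km

10°C/km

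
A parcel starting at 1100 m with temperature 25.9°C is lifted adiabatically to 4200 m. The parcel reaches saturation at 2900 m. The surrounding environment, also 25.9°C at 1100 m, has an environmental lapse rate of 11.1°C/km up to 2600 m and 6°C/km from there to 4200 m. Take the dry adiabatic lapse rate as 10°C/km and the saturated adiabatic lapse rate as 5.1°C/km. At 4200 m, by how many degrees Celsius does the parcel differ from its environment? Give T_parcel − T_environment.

+1.62°C (parcel warmer than environment)

Parcel:
  1100 → 2900 m (dry, 10°C/km): ΔT = -10 × 1.8 = -18°C → T = 7.9°C
  2900 → 4200 m (saturated, 5.1°C/km): ΔT = -5.1 × 1.3 = -6.63°C → T = 1.27°C
Environment:
  1100 → 2600 m (environment, lower layer, 11.1°C/km): ΔT = -11.1 × 1.5 = -16.65°C → T = 9.25°C
  2600 → 4200 m (environment, upper layer, 6°C/km): ΔT = -6 × 1.6 = -9.6°C → T = -0.35°C
T_parcel − T_env = 1.27 − (-0.35) = +1.62°C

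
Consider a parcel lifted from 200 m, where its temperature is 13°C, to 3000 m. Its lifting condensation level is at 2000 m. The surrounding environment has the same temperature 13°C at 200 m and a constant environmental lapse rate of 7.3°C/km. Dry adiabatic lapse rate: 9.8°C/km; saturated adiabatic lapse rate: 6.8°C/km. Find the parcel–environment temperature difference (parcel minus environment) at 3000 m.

Parcel:
  200 → 2000 m (dry, 9.8°C/km): ΔT = -9.8 × 1.8 = -17.64°C → T = -4.64°C
  2000 → 3000 m (saturated, 6.8°C/km): ΔT = -6.8 × 1 = -6.8°C → T = -11.44°C
Environment:
  200 → 3000 m (environment, 7.3°C/km): ΔT = -7.3 × 2.8 = -20.44°C → T = -7.44°C
T_parcel − T_env = -11.44 − (-7.44) = -4°C

-4°C (parcel cooler than environment)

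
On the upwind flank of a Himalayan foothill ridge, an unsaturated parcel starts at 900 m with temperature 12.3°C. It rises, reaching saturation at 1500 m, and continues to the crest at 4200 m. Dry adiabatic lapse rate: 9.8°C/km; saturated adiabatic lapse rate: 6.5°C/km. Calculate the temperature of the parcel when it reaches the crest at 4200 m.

Dry to 1500 m: -9.8 × 0.6 km = -5.88°C, so T = 6.42°C.
Saturated to 4200 m: -6.5 × 2.7 km = -17.55°C, so T = -11.13°C.

-11.13°C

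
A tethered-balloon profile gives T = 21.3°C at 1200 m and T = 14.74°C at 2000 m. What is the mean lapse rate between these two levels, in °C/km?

8.2°C/km

Γ = −ΔT/Δz = (21.3 − 14.74) / (2000 − 1200) m
  = 6.56°C / 0.8 km = 8.2°C/km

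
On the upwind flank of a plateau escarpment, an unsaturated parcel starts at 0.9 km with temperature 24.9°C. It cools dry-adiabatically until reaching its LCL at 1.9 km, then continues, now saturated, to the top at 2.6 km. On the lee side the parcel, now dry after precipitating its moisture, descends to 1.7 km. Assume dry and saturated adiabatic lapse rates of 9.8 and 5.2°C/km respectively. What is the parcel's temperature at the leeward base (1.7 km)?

20.28°C

900 → 1900 m (dry, 9.8°C/km): ΔT = -9.8 × 1 = -9.8°C → T = 15.1°C
1900 → 2600 m (saturated, 5.2°C/km): ΔT = -5.2 × 0.7 = -3.64°C → T = 11.46°C
2600 → 1700 m (dry descent, 9.8°C/km): ΔT = +9.8 × 0.9 = +8.82°C → T = 20.28°C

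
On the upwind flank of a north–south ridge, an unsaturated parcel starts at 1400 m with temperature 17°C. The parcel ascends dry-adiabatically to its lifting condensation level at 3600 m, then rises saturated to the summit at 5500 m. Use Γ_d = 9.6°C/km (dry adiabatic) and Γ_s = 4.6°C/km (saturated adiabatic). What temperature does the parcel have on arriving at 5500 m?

From 1400 m to 3600 m (dry): cools by 9.6 × 2.2 = 21.12°C, giving -4.12°C.
From 3600 m to 5500 m (saturated): cools by 4.6 × 1.9 = 8.74°C, giving -12.86°C.

-12.86°C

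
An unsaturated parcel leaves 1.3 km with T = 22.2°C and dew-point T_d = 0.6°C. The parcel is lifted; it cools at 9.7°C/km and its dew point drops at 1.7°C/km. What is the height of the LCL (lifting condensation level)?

T and T_d converge at 9.7 − 1.7 = 8°C per km
Height above start = (22.2 − 0.6) / 8 = 2.7 km
LCL altitude = 1300 m + 2700 m = 4000 m

4 km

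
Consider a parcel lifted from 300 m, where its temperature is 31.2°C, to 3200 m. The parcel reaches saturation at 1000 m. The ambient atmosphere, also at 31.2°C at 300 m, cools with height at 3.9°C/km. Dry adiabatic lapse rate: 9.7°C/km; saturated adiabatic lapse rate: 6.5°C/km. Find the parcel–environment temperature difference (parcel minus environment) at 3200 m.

-9.78°C (parcel cooler than environment)

Parcel:
  300–1000 m, dry: Δz = 0.7 km ⇒ ΔT = -6.79°C; T = 24.41°C
  1000–3200 m, saturated: Δz = 2.2 km ⇒ ΔT = -14.3°C; T = 10.11°C
Environment:
  300–3200 m, environment: Δz = 2.9 km ⇒ ΔT = -11.31°C; T = 19.89°C
T_parcel − T_env = 10.11 − 19.89 = -9.78°C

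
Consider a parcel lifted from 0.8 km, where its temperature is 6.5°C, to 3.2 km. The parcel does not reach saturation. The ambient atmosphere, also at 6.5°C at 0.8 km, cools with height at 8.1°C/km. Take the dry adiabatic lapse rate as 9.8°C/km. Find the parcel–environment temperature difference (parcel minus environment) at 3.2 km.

-4.08°C (parcel cooler than environment)

Parcel:
  Dry to 3200 m: -9.8 × 2.4 km = -23.52°C, so T = -17.02°C.
Environment:
  Environment to 3200 m: -8.1 × 2.4 km = -19.44°C, so T = -12.94°C.
T_parcel − T_env = -17.02 − (-12.94) = -4.08°C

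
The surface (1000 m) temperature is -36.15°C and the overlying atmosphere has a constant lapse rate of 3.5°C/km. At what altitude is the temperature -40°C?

Height above start = (-36.15 − (-40)) / 3.5 = 1.1 km
Altitude = 1000 m + 1100 m = 2100 m

2100 m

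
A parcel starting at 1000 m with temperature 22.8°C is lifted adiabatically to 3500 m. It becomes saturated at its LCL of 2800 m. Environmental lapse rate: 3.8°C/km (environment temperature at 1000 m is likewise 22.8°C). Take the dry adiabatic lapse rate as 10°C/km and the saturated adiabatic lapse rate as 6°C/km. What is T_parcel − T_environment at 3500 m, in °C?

-12.7°C (parcel cooler than environment)

Parcel:
  From 1000 m to 2800 m (dry): cools by 10 × 1.8 = 18°C, giving 4.8°C.
  From 2800 m to 3500 m (saturated): cools by 6 × 0.7 = 4.2°C, giving 0.6°C.
Environment:
  From 1000 m to 3500 m (environment): cools by 3.8 × 2.5 = 9.5°C, giving 13.3°C.
T_parcel − T_env = 0.6 − 13.3 = -12.7°C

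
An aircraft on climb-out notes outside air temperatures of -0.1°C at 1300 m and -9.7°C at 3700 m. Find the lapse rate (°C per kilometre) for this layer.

Γ = −ΔT/Δz = (-0.1 − (-9.7)) / (3700 − 1300) m
  = 9.6°C / 2.4 km = 4°C/km

4°C/km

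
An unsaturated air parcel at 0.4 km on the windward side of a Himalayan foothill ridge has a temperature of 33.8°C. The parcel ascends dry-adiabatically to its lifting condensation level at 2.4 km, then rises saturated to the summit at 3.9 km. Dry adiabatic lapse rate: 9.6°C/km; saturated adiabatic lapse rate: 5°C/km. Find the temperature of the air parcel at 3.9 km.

Dry to 2400 m: -9.6 × 2 km = -19.2°C, so T = 14.6°C.
Saturated to 3900 m: -5 × 1.5 km = -7.5°C, so T = 7.1°C.

7.1°C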